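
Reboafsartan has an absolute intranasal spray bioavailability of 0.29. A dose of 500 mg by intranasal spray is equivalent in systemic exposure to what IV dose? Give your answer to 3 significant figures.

Systemic exposure from an extravascular dose = F × D_ev, so the equivalent IV dose is F × D_ev.
D_iv = F × D_ev = 0.29 × 500 = 145 mg

D_iv = 145 mg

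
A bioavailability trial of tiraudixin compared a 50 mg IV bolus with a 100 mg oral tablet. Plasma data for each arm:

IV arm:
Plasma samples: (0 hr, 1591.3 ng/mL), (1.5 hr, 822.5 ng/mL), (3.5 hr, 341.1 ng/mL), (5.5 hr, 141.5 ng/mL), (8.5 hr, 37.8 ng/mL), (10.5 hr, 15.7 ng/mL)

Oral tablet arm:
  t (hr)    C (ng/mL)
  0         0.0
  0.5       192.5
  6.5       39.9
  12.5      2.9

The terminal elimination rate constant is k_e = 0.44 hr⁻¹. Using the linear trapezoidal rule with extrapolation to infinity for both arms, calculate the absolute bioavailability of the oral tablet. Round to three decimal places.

F = 0.115

Trapezoidal AUC_0→10.5 (IV):
  [0→1.5]: (1591.3+822.5)/2 × 1.5 = 1810.35
  [1.5→3.5]: (822.5+341.1)/2 × 2 = 1163.6
  [3.5→5.5]: (341.1+141.5)/2 × 2 = 482.6
  [5.5→8.5]: (141.5+37.8)/2 × 3 = 268.95
  [8.5→10.5]: (37.8+15.7)/2 × 2 = 53.5
  Sum = 3779.0 ng/mL·hr
IV tail: 15.7/0.44 = 35.682; AUC_iv,0→∞ = 3779.0 + 35.682 = 3814.682 ng/mL·hr
Trapezoidal AUC_0→12.5 (oral tablet):
  [0→0.5]: (0.0+192.5)/2 × 0.5 = 48.125
  [0.5→6.5]: (192.5+39.9)/2 × 6 = 697.2
  [6.5→12.5]: (39.9+2.9)/2 × 6 = 128.4
  Sum = 873.725 ng/mL·hr
oral tablet tail: 2.9/0.44 = 6.591; AUC_ev,0→∞ = 873.725 + 6.591 = 880.316 ng/mL·hr
F = (AUC_ev/D_ev)/(AUC_iv/D_iv) = (880.316/100)/(3814.682/50) = 8.80316/76.29364 = 0.1154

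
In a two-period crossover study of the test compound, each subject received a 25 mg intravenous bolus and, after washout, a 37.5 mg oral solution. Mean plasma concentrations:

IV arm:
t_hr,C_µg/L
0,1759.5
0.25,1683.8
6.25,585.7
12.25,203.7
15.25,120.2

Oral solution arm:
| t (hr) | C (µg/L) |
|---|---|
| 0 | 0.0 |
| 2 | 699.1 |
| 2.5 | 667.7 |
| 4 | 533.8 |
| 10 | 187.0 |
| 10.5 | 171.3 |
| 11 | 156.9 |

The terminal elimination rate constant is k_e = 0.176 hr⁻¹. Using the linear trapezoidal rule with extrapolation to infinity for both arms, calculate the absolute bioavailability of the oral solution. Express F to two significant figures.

F = 0.32

Trapezoidal AUC_0→15.25 (IV):
  [0→0.25]: (1759.5+1683.8)/2 × 0.25 = 430.4125
  [0.25→6.25]: (1683.8+585.7)/2 × 6 = 6808.5
  [6.25→12.25]: (585.7+203.7)/2 × 6 = 2368.2
  [12.25→15.25]: (203.7+120.2)/2 × 3 = 485.85
  Sum = 10092.9625 µg/L·hr
IV tail: 120.2/0.176 = 682.955; AUC_iv,0→∞ = 10092.9625 + 682.955 = 10775.9175 µg/L·hr
Trapezoidal AUC_0→11 (oral solution):
  [0→2]: (0.0+699.1)/2 × 2 = 699.1
  [2→2.5]: (699.1+667.7)/2 × 0.5 = 341.7
  [2.5→4]: (667.7+533.8)/2 × 1.5 = 901.125
  [4→10]: (533.8+187.0)/2 × 6 = 2162.4
  [10→10.5]: (187.0+171.3)/2 × 0.5 = 89.575
  [10.5→11]: (171.3+156.9)/2 × 0.5 = 82.05
  Sum = 4275.95 µg/L·hr
oral solution tail: 156.9/0.176 = 891.477; AUC_ev,0→∞ = 4275.95 + 891.477 = 5167.427 µg/L·hr
F = (AUC_ev/D_ev)/(AUC_iv/D_iv) = (5167.427/37.5)/(10775.9175/25) = 137.798/431.0367 = 0.3197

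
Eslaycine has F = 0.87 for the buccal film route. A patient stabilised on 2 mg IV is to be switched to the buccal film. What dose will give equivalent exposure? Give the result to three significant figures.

D_buccal = 2.30 mg

For equal systemic exposure: F × D_ev = D_iv
D_ev = D_iv / F = 2 / 0.87 = 2.29885 mg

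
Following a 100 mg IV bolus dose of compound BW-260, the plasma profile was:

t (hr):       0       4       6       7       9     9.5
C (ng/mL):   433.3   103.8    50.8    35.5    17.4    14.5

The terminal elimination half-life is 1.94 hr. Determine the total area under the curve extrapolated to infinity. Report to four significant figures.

Trapezoidal AUC_0→9.5:
  [0→4]: (433.3+103.8)/2 × 4 = 1074.2
  [4→6]: (103.8+50.8)/2 × 2 = 154.6
  [6→7]: (50.8+35.5)/2 × 1 = 43.15
  [7→9]: (35.5+17.4)/2 × 2 = 52.9
  [9→9.5]: (17.4+14.5)/2 × 0.5 = 7.975
  Sum = 1332.825 ng/mL·hr
k_e = ln2 / t½ = 0.693147 / 1.94 = 0.3573 hr^-1
Extrapolated tail: C_last / k_e = 14.5 / 0.3573 = 40.582
AUC_0→∞ = 1332.825 + 40.582 = 1373.407 ng/mL·hr

AUC = 1373 ng/mL·hr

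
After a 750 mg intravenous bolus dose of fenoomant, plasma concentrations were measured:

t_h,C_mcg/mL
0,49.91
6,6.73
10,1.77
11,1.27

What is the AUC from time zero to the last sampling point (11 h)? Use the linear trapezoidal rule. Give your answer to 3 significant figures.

Trapezoidal AUC_0→11:
  [0→6]: (49.91+6.73)/2 × 6 = 169.92
  [6→10]: (6.73+1.77)/2 × 4 = 17.0
  [10→11]: (1.77+1.27)/2 × 1 = 1.52
  Sum = 188.44 mcg/mL·h

AUC = 188 mcg/mL·h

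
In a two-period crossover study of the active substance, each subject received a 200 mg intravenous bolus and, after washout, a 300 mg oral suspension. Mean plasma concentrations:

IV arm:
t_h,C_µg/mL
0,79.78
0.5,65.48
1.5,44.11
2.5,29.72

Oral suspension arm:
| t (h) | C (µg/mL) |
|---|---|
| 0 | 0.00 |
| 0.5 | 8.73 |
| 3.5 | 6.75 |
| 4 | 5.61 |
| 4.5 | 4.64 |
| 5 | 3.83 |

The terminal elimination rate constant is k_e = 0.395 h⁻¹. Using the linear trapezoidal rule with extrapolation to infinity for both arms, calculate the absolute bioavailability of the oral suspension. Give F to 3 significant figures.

F = 0.141

Trapezoidal AUC_0→2.5 (IV):
  [0→0.5]: (79.78+65.48)/2 × 0.5 = 36.315
  [0.5→1.5]: (65.48+44.11)/2 × 1 = 54.795
  [1.5→2.5]: (44.11+29.72)/2 × 1 = 36.915
  Sum = 128.025 µg/mL·h
IV tail: 29.72/0.395 = 75.241; AUC_iv,0→∞ = 128.025 + 75.241 = 203.266 µg/mL·h
Trapezoidal AUC_0→5 (oral suspension):
  [0→0.5]: (0.00+8.73)/2 × 0.5 = 2.1825
  [0.5→3.5]: (8.73+6.75)/2 × 3 = 23.22
  [3.5→4]: (6.75+5.61)/2 × 0.5 = 3.09
  [4→4.5]: (5.61+4.64)/2 × 0.5 = 2.5625
  [4.5→5]: (4.64+3.83)/2 × 0.5 = 2.1175
  Sum = 33.1725 µg/mL·h
oral suspension tail: 3.83/0.395 = 9.696; AUC_ev,0→∞ = 33.1725 + 9.696 = 42.8685 µg/mL·h
F = (AUC_ev/D_ev)/(AUC_iv/D_iv) = (42.8685/300)/(203.266/200) = 0.142895/1.01633 = 0.1406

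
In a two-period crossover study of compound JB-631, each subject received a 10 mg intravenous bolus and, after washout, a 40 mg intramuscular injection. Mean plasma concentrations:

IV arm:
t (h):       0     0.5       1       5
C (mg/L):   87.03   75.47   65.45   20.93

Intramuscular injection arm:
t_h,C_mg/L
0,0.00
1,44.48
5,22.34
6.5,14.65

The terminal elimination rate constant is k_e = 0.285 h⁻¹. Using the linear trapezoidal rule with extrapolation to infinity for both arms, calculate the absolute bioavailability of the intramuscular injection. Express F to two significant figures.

Trapezoidal AUC_0→5 (IV):
  [0→0.5]: (87.03+75.47)/2 × 0.5 = 40.625
  [0.5→1]: (75.47+65.45)/2 × 0.5 = 35.23
  [1→5]: (65.45+20.93)/2 × 4 = 172.76
  Sum = 248.615 mg/L·h
IV tail: 20.93/0.285 = 73.439; AUC_iv,0→∞ = 248.615 + 73.439 = 322.054 mg/L·h
Trapezoidal AUC_0→6.5 (intramuscular injection):
  [0→1]: (0.00+44.48)/2 × 1 = 22.24
  [1→5]: (44.48+22.34)/2 × 4 = 133.64
  [5→6.5]: (22.34+14.65)/2 × 1.5 = 27.7425
  Sum = 183.6225 mg/L·h
intramuscular injection tail: 14.65/0.285 = 51.404; AUC_ev,0→∞ = 183.6225 + 51.404 = 235.0265 mg/L·h
F = (AUC_ev/D_ev)/(AUC_iv/D_iv) = (235.0265/40)/(322.054/10) = 5.8756625/32.2054 = 0.1824

F = 0.18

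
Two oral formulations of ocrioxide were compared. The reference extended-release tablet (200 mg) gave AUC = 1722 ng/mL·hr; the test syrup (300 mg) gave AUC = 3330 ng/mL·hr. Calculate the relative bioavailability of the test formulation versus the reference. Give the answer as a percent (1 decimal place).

F_rel = 128.9%

F_rel = (AUC_test/D_test) / (AUC_ref/D_ref)
      = (3330/300) / (1722/200)
      = 11.1 / 8.61 = 1.2892 = 128.92%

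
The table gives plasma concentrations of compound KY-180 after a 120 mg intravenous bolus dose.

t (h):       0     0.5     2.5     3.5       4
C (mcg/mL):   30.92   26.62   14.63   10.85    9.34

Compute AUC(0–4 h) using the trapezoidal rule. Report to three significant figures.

Trapezoidal AUC_0→4:
  [0→0.5]: (30.92+26.62)/2 × 0.5 = 14.385
  [0.5→2.5]: (26.62+14.63)/2 × 2 = 41.25
  [2.5→3.5]: (14.63+10.85)/2 × 1 = 12.74
  [3.5→4]: (10.85+9.34)/2 × 0.5 = 5.0475
  Sum = 73.4225 mcg/mL·h

AUC = 73.4 mcg/mL·h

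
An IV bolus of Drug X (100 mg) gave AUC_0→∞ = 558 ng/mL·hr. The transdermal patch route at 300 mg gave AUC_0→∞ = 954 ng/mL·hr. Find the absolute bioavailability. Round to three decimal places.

F = (AUC_ev / D_ev) / (AUC_iv / D_iv)
  = (954/300) / (558/100)
  = 3.18 / 5.58 = 0.5699

F = 0.570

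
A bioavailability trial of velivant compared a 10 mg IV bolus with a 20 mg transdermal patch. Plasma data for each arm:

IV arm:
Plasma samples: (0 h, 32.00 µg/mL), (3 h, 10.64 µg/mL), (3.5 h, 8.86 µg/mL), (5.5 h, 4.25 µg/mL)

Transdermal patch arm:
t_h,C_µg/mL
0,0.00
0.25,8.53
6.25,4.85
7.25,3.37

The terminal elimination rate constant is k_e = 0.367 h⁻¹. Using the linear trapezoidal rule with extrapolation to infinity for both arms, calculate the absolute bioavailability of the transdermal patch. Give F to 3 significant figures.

Trapezoidal AUC_0→5.5 (IV):
  [0→3]: (32.00+10.64)/2 × 3 = 63.96
  [3→3.5]: (10.64+8.86)/2 × 0.5 = 4.875
  [3.5→5.5]: (8.86+4.25)/2 × 2 = 13.11
  Sum = 81.945 µg/mL·h
IV tail: 4.25/0.367 = 11.580; AUC_iv,0→∞ = 81.945 + 11.580 = 93.525 µg/mL·h
Trapezoidal AUC_0→7.25 (transdermal patch):
  [0→0.25]: (0.00+8.53)/2 × 0.25 = 1.06625
  [0.25→6.25]: (8.53+4.85)/2 × 6 = 40.14
  [6.25→7.25]: (4.85+3.37)/2 × 1 = 4.11
  Sum = 45.31625 µg/mL·h
transdermal patch tail: 3.37/0.367 = 9.183; AUC_ev,0→∞ = 45.31625 + 9.183 = 54.49925 µg/mL·h
F = (AUC_ev/D_ev)/(AUC_iv/D_iv) = (54.49925/20)/(93.525/10) = 2.7249625/9.3525 = 0.2914

F = 0.291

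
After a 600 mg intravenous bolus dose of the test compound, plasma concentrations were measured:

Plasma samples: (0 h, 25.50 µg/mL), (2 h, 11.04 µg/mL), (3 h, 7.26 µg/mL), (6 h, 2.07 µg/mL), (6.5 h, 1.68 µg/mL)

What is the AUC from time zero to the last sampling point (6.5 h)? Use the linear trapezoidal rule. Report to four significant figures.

AUC = 60.62 µg/mL·h

Trapezoidal AUC_0→6.5:
  [0→2]: (25.50+11.04)/2 × 2 = 36.54
  [2→3]: (11.04+7.26)/2 × 1 = 9.15
  [3→6]: (7.26+2.07)/2 × 3 = 13.995
  [6→6.5]: (2.07+1.68)/2 × 0.5 = 0.9375
  Sum = 60.6225 µg/mL·h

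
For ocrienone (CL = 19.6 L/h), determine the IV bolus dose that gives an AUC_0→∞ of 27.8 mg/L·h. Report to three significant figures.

Dose_iv = CL × AUC_0→∞
     = 19.6 × 27.8 = 544.88 mg

Dose = 545 mg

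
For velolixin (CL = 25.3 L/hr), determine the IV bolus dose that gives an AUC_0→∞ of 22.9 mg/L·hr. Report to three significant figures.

Dose = 579 mg

Dose_iv = CL × AUC_0→∞
     = 25.3 × 22.9 = 579.37 mg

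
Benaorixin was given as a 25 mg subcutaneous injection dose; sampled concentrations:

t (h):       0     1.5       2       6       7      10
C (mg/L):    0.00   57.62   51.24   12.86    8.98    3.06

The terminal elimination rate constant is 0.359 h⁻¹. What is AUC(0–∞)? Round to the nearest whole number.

Trapezoidal AUC_0→10:
  [0→1.5]: (0.00+57.62)/2 × 1.5 = 43.215
  [1.5→2]: (57.62+51.24)/2 × 0.5 = 27.215
  [2→6]: (51.24+12.86)/2 × 4 = 128.2
  [6→7]: (12.86+8.98)/2 × 1 = 10.92
  [7→10]: (8.98+3.06)/2 × 3 = 18.06
  Sum = 227.61 mg/L·h
Extrapolated tail: C_last / k_e = 3.06 / 0.359 = 8.524
AUC_0→∞ = 227.61 + 8.524 = 236.134 mg/L·h

AUC = 236 mg/L·h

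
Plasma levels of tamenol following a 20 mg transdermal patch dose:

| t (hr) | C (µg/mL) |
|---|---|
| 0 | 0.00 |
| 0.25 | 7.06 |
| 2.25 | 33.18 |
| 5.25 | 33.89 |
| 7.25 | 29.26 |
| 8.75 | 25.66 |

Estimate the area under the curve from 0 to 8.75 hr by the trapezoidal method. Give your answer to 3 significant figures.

AUC = 246 µg/mL·hr

Trapezoidal AUC_0→8.75:
  [0→0.25]: (0.00+7.06)/2 × 0.25 = 0.8825
  [0.25→2.25]: (7.06+33.18)/2 × 2 = 40.24
  [2.25→5.25]: (33.18+33.89)/2 × 3 = 100.605
  [5.25→7.25]: (33.89+29.26)/2 × 2 = 63.15
  [7.25→8.75]: (29.26+25.66)/2 × 1.5 = 41.19
  Sum = 246.0675 µg/mL·hr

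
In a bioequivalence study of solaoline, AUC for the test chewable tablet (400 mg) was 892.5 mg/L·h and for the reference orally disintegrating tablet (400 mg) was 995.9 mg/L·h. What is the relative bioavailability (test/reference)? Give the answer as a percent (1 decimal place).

F_rel = (AUC_test/D_test) / (AUC_ref/D_ref)
      = (892.5/400) / (995.9/400)
      = 2.23125 / 2.48975 = 0.8962 = 89.62%

F_rel = 89.6%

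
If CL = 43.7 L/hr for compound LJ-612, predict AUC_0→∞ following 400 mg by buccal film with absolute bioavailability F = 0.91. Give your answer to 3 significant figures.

AUC_0→∞ = F × Dose / CL
        = 0.91 × 400 / 43.7 = 8.32952 mg/L·hr

AUC = 8.33 mg/L·hr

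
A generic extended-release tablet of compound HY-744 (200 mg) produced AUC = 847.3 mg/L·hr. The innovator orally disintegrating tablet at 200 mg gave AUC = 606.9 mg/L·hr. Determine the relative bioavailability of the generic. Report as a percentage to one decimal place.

F_rel = (AUC_test/D_test) / (AUC_ref/D_ref)
      = (847.3/200) / (606.9/200)
      = 4.2365 / 3.0345 = 1.3961 = 139.61%

F_rel = 139.6%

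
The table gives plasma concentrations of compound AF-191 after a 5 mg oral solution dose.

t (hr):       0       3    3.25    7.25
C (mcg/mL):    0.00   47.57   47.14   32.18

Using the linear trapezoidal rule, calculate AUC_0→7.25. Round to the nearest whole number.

AUC = 242 mcg/mL·hr

Trapezoidal AUC_0→7.25:
  [0→3]: (0.00+47.57)/2 × 3 = 71.355
  [3→3.25]: (47.57+47.14)/2 × 0.25 = 11.83875
  [3.25→7.25]: (47.14+32.18)/2 × 4 = 158.64
  Sum = 241.83375 mcg/mL·hr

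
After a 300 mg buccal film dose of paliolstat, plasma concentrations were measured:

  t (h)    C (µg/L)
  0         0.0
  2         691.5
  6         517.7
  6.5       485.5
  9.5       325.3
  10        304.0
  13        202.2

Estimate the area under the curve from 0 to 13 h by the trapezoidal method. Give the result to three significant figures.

AUC = 5490 µg/L·h

Trapezoidal AUC_0→13:
  [0→2]: (0.0+691.5)/2 × 2 = 691.5
  [2→6]: (691.5+517.7)/2 × 4 = 2418.4
  [6→6.5]: (517.7+485.5)/2 × 0.5 = 250.8
  [6.5→9.5]: (485.5+325.3)/2 × 3 = 1216.2
  [9.5→10]: (325.3+304.0)/2 × 0.5 = 157.325
  [10→13]: (304.0+202.2)/2 × 3 = 759.3
  Sum = 5493.525 µg/L·h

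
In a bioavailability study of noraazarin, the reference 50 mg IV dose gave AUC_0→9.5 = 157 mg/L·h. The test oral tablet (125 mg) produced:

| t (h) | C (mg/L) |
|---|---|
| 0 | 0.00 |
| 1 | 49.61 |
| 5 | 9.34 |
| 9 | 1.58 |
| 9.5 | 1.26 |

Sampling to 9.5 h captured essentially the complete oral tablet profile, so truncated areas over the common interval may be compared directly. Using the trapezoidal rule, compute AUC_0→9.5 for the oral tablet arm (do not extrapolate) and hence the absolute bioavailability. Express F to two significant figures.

F = 0.42

Trapezoidal AUC_0→9.5 (oral tablet):
  [0→1]: (0.00+49.61)/2 × 1 = 24.805
  [1→5]: (49.61+9.34)/2 × 4 = 117.9
  [5→9]: (9.34+1.58)/2 × 4 = 21.84
  [9→9.5]: (1.58+1.26)/2 × 0.5 = 0.71
  Sum = 165.255 mg/L·h
F = (AUC_ev/D_ev)/(AUC_iv/D_iv) = (165.255/125)/(157/50) = 1.32204/3.14 = 0.4210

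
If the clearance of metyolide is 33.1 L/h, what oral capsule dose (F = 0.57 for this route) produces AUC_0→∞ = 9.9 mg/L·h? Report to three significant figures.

Dose = 575 mg

Dose = CL × AUC_0→∞ / F
     = 33.1 × 9.9 / 0.57 = 574.895 mg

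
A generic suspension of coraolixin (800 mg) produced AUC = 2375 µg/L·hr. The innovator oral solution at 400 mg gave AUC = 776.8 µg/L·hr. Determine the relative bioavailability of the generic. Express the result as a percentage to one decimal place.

F_rel = (AUC_test/D_test) / (AUC_ref/D_ref)
      = (2375/800) / (776.8/400)
      = 2.96875 / 1.942 = 1.5287 = 152.87%

F_rel = 152.9%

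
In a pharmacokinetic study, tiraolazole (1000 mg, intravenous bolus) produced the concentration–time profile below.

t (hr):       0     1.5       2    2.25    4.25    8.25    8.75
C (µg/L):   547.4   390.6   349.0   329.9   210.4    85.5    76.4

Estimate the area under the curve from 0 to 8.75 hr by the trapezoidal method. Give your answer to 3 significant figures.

AUC = 2150 µg/L·hr

Trapezoidal AUC_0→8.75:
  [0→1.5]: (547.4+390.6)/2 × 1.5 = 703.5
  [1.5→2]: (390.6+349.0)/2 × 0.5 = 184.9
  [2→2.25]: (349.0+329.9)/2 × 0.25 = 84.8625
  [2.25→4.25]: (329.9+210.4)/2 × 2 = 540.3
  [4.25→8.25]: (210.4+85.5)/2 × 4 = 591.8
  [8.25→8.75]: (85.5+76.4)/2 × 0.5 = 40.475
  Sum = 2145.8375 µg/L·hr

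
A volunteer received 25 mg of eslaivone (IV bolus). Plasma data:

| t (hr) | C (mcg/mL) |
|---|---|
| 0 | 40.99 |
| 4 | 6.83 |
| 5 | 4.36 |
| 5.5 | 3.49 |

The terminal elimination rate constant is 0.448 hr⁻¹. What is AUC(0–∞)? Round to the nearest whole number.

Trapezoidal AUC_0→5.5:
  [0→4]: (40.99+6.83)/2 × 4 = 95.64
  [4→5]: (6.83+4.36)/2 × 1 = 5.595
  [5→5.5]: (4.36+3.49)/2 × 0.5 = 1.9625
  Sum = 103.1975 mcg/mL·hr
Extrapolated tail: C_last / k_e = 3.49 / 0.448 = 7.790
AUC_0→∞ = 103.1975 + 7.790 = 110.9875 mcg/mL·hr

AUC = 111 mcg/mL·hr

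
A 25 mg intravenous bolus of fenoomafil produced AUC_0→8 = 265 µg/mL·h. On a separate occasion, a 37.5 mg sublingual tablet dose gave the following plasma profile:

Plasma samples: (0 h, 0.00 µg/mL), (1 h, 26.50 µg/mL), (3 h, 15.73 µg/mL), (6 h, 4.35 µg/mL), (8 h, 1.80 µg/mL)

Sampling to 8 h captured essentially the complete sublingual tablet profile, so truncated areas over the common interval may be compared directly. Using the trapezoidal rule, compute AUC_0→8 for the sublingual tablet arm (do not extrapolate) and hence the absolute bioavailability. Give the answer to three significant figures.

Trapezoidal AUC_0→8 (sublingual tablet):
  [0→1]: (0.00+26.50)/2 × 1 = 13.25
  [1→3]: (26.50+15.73)/2 × 2 = 42.23
  [3→6]: (15.73+4.35)/2 × 3 = 30.12
  [6→8]: (4.35+1.80)/2 × 2 = 6.15
  Sum = 91.75 µg/mL·h
F = (AUC_ev/D_ev)/(AUC_iv/D_iv) = (91.75/37.5)/(265/25) = 2.44667/10.6 = 0.2308

F = 0.231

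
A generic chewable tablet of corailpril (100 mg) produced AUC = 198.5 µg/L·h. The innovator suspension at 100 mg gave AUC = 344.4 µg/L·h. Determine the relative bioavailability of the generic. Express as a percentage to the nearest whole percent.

F_rel = (AUC_test/D_test) / (AUC_ref/D_ref)
      = (198.5/100) / (344.4/100)
      = 1.985 / 3.444 = 0.5764 = 57.64%

F_rel = 58%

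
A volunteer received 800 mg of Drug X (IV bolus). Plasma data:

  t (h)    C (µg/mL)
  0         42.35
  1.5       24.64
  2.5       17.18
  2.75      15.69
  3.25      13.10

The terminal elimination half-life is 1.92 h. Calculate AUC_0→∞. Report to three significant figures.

AUC = 119 µg/mL·h

Trapezoidal AUC_0→3.25:
  [0→1.5]: (42.35+24.64)/2 × 1.5 = 50.2425
  [1.5→2.5]: (24.64+17.18)/2 × 1 = 20.91
  [2.5→2.75]: (17.18+15.69)/2 × 0.25 = 4.10875
  [2.75→3.25]: (15.69+13.10)/2 × 0.5 = 7.1975
  Sum = 82.45875 µg/mL·h
k_e = ln2 / t½ = 0.693147 / 1.92 = 0.3610 h^-1
Extrapolated tail: C_last / k_e = 13.10 / 0.361 = 36.288
AUC_0→∞ = 82.45875 + 36.288 = 118.74675 µg/mL·h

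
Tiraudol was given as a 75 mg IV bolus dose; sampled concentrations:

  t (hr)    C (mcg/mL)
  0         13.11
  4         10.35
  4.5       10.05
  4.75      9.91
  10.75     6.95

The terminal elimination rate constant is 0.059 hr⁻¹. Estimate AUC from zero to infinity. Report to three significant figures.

Trapezoidal AUC_0→10.75:
  [0→4]: (13.11+10.35)/2 × 4 = 46.92
  [4→4.5]: (10.35+10.05)/2 × 0.5 = 5.1
  [4.5→4.75]: (10.05+9.91)/2 × 0.25 = 2.495
  [4.75→10.75]: (9.91+6.95)/2 × 6 = 50.58
  Sum = 105.095 mcg/mL·hr
Extrapolated tail: C_last / k_e = 6.95 / 0.059 = 117.797
AUC_0→∞ = 105.095 + 117.797 = 222.892 mcg/mL·hr

AUC = 223 mcg/mL·hr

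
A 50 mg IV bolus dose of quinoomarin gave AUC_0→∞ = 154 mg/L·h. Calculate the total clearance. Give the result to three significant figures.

CL = 0.325 L/h

CL = Dose_iv / AUC_0→∞
   = 50 / 154 = 0.324675 L/h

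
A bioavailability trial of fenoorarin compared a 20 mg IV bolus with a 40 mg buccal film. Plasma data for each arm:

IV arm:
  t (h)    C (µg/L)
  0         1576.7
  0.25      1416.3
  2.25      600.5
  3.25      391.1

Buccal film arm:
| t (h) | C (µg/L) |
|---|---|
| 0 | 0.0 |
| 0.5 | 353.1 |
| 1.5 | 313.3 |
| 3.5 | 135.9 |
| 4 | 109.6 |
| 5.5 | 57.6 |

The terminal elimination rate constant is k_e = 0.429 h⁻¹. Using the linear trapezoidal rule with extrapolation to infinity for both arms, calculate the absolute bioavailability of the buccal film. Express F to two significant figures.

F = 0.16

Trapezoidal AUC_0→3.25 (IV):
  [0→0.25]: (1576.7+1416.3)/2 × 0.25 = 374.125
  [0.25→2.25]: (1416.3+600.5)/2 × 2 = 2016.8
  [2.25→3.25]: (600.5+391.1)/2 × 1 = 495.8
  Sum = 2886.725 µg/L·h
IV tail: 391.1/0.429 = 911.655; AUC_iv,0→∞ = 2886.725 + 911.655 = 3798.38 µg/L·h
Trapezoidal AUC_0→5.5 (buccal film):
  [0→0.5]: (0.0+353.1)/2 × 0.5 = 88.275
  [0.5→1.5]: (353.1+313.3)/2 × 1 = 333.2
  [1.5→3.5]: (313.3+135.9)/2 × 2 = 449.2
  [3.5→4]: (135.9+109.6)/2 × 0.5 = 61.375
  [4→5.5]: (109.6+57.6)/2 × 1.5 = 125.4
  Sum = 1057.45 µg/L·h
buccal film tail: 57.6/0.429 = 134.266; AUC_ev,0→∞ = 1057.45 + 134.266 = 1191.716 µg/L·h
F = (AUC_ev/D_ev)/(AUC_iv/D_iv) = (1191.716/40)/(3798.38/20) = 29.7929/189.919 = 0.1569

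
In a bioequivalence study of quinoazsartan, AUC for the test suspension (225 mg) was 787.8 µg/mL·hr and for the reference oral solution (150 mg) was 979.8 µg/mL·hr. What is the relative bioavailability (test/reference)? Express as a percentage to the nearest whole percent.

F_rel = (AUC_test/D_test) / (AUC_ref/D_ref)
      = (787.8/225) / (979.8/150)
      = 3.50133 / 6.532 = 0.5360 = 53.60%

F_rel = 54%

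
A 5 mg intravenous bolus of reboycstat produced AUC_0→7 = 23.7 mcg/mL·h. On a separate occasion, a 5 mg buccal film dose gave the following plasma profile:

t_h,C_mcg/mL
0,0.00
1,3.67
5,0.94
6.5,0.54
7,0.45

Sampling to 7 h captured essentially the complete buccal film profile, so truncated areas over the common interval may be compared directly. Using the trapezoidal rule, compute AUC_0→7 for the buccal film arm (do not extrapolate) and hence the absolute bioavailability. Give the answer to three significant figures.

F = 0.524

Trapezoidal AUC_0→7 (buccal film):
  [0→1]: (0.00+3.67)/2 × 1 = 1.835
  [1→5]: (3.67+0.94)/2 × 4 = 9.22
  [5→6.5]: (0.94+0.54)/2 × 1.5 = 1.11
  [6.5→7]: (0.54+0.45)/2 × 0.5 = 0.2475
  Sum = 12.4125 mcg/mL·h
F = (AUC_ev/D_ev)/(AUC_iv/D_iv) = (12.4125/5)/(23.7/5) = 2.4825/4.74 = 0.5237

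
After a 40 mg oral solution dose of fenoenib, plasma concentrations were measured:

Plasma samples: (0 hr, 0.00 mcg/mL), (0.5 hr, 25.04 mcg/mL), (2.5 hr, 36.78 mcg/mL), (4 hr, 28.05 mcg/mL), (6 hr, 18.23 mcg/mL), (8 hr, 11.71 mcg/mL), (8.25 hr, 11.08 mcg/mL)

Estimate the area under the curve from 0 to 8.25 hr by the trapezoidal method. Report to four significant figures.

AUC = 195.8 mcg/mL·hr

Trapezoidal AUC_0→8.25:
  [0→0.5]: (0.00+25.04)/2 × 0.5 = 6.26
  [0.5→2.5]: (25.04+36.78)/2 × 2 = 61.82
  [2.5→4]: (36.78+28.05)/2 × 1.5 = 48.6225
  [4→6]: (28.05+18.23)/2 × 2 = 46.28
  [6→8]: (18.23+11.71)/2 × 2 = 29.94
  [8→8.25]: (11.71+11.08)/2 × 0.25 = 2.84875
  Sum = 195.77125 mcg/mL·hr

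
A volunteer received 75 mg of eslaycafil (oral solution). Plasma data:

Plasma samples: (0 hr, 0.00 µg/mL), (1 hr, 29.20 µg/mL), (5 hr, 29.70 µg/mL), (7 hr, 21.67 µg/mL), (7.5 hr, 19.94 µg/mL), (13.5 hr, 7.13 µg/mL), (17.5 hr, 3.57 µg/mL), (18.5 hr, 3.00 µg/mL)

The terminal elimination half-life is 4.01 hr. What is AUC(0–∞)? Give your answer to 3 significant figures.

AUC = 317 µg/mL·hr

Trapezoidal AUC_0→18.5:
  [0→1]: (0.00+29.20)/2 × 1 = 14.6
  [1→5]: (29.20+29.70)/2 × 4 = 117.8
  [5→7]: (29.70+21.67)/2 × 2 = 51.37
  [7→7.5]: (21.67+19.94)/2 × 0.5 = 10.4025
  [7.5→13.5]: (19.94+7.13)/2 × 6 = 81.21
  [13.5→17.5]: (7.13+3.57)/2 × 4 = 21.4
  [17.5→18.5]: (3.57+3.00)/2 × 1 = 3.285
  Sum = 300.0675 µg/mL·hr
k_e = ln2 / t½ = 0.693147 / 4.01 = 0.1729 hr^-1
Extrapolated tail: C_last / k_e = 3.00 / 0.1729 = 17.351
AUC_0→∞ = 300.0675 + 17.351 = 317.4185 µg/mL·hr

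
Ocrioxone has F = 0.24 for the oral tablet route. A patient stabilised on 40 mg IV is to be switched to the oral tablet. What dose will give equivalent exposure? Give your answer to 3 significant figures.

For equal systemic exposure: F × D_ev = D_iv
D_ev = D_iv / F = 40 / 0.24 = 166.667 mg

D_oral = 167 mg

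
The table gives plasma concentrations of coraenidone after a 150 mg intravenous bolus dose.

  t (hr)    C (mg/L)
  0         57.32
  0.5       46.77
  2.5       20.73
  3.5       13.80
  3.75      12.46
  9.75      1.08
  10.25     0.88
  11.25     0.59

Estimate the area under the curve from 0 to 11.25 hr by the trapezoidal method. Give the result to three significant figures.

Trapezoidal AUC_0→11.25:
  [0→0.5]: (57.32+46.77)/2 × 0.5 = 26.0225
  [0.5→2.5]: (46.77+20.73)/2 × 2 = 67.5
  [2.5→3.5]: (20.73+13.80)/2 × 1 = 17.265
  [3.5→3.75]: (13.80+12.46)/2 × 0.25 = 3.2825
  [3.75→9.75]: (12.46+1.08)/2 × 6 = 40.62
  [9.75→10.25]: (1.08+0.88)/2 × 0.5 = 0.49
  [10.25→11.25]: (0.88+0.59)/2 × 1 = 0.735
  Sum = 155.915 mg/L·hr

AUC = 156 mg/L·hr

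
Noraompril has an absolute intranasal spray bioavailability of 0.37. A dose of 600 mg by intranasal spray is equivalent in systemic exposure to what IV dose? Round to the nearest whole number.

Systemic exposure from an extravascular dose = F × D_ev, so the equivalent IV dose is F × D_ev.
D_iv = F × D_ev = 0.37 × 600 = 222 mg

D_iv = 222 mg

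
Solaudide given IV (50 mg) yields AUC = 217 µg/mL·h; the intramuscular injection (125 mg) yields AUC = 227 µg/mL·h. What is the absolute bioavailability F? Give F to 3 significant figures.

F = (AUC_ev / D_ev) / (AUC_iv / D_iv)
  = (227/125) / (217/50)
  = 1.816 / 4.34 = 0.4184

F = 0.418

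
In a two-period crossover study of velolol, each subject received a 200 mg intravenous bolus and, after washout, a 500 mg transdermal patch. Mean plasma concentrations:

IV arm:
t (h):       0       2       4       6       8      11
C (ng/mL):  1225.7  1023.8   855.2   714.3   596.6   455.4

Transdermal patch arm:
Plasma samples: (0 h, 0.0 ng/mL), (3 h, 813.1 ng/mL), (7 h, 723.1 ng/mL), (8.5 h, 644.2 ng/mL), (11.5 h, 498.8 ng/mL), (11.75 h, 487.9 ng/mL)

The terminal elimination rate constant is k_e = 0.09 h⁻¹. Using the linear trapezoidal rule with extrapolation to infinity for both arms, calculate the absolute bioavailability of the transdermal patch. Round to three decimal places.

Trapezoidal AUC_0→11 (IV):
  [0→2]: (1225.7+1023.8)/2 × 2 = 2249.5
  [2→4]: (1023.8+855.2)/2 × 2 = 1879.0
  [4→6]: (855.2+714.3)/2 × 2 = 1569.5
  [6→8]: (714.3+596.6)/2 × 2 = 1310.9
  [8→11]: (596.6+455.4)/2 × 3 = 1578.0
  Sum = 8586.9 ng/mL·h
IV tail: 455.4/0.09 = 5060.000; AUC_iv,0→∞ = 8586.9 + 5060.000 = 13646.9 ng/mL·h
Trapezoidal AUC_0→11.75 (transdermal patch):
  [0→3]: (0.0+813.1)/2 × 3 = 1219.65
  [3→7]: (813.1+723.1)/2 × 4 = 3072.4
  [7→8.5]: (723.1+644.2)/2 × 1.5 = 1025.475
  [8.5→11.5]: (644.2+498.8)/2 × 3 = 1714.5
  [11.5→11.75]: (498.8+487.9)/2 × 0.25 = 123.3375
  Sum = 7155.3625 ng/mL·h
transdermal patch tail: 487.9/0.09 = 5421.111; AUC_ev,0→∞ = 7155.3625 + 5421.111 = 12576.4735 ng/mL·h
F = (AUC_ev/D_ev)/(AUC_iv/D_iv) = (12576.4735/500)/(13646.9/200) = 25.152947/68.2345 = 0.3686

F = 0.369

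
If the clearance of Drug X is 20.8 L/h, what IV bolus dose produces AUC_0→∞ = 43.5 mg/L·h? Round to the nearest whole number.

Dose = 905 mg

Dose_iv = CL × AUC_0→∞
     = 20.8 × 43.5 = 904.8 mg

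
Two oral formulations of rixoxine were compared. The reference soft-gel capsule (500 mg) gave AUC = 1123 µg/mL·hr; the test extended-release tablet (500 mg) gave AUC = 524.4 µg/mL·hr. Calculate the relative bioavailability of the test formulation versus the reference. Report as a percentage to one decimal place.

F_rel = (AUC_test/D_test) / (AUC_ref/D_ref)
      = (524.4/500) / (1123/500)
      = 1.0488 / 2.246 = 0.4670 = 46.70%

F_rel = 46.7%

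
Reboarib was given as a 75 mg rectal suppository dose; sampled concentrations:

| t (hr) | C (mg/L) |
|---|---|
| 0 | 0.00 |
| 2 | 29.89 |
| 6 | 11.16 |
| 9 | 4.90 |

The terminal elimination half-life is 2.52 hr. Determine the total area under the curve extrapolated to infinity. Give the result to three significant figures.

Trapezoidal AUC_0→9:
  [0→2]: (0.00+29.89)/2 × 2 = 29.89
  [2→6]: (29.89+11.16)/2 × 4 = 82.1
  [6→9]: (11.16+4.90)/2 × 3 = 24.09
  Sum = 136.08 mg/L·hr
k_e = ln2 / t½ = 0.693147 / 2.52 = 0.2751 hr^-1
Extrapolated tail: C_last / k_e = 4.90 / 0.2751 = 17.812
AUC_0→∞ = 136.08 + 17.812 = 153.892 mg/L·hr

AUC = 154 mg/L·hr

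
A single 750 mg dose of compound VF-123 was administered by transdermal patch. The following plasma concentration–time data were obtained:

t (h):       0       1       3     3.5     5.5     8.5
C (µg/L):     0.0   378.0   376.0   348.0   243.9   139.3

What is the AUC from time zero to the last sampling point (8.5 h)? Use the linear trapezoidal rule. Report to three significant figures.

AUC = 2290 µg/L·h

Trapezoidal AUC_0→8.5:
  [0→1]: (0.0+378.0)/2 × 1 = 189.0
  [1→3]: (378.0+376.0)/2 × 2 = 754.0
  [3→3.5]: (376.0+348.0)/2 × 0.5 = 181.0
  [3.5→5.5]: (348.0+243.9)/2 × 2 = 591.9
  [5.5→8.5]: (243.9+139.3)/2 × 3 = 574.8
  Sum = 2290.7 µg/L·h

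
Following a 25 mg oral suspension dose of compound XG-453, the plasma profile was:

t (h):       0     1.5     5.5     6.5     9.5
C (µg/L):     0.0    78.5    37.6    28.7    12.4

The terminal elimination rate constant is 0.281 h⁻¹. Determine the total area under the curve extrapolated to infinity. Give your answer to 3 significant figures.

Trapezoidal AUC_0→9.5:
  [0→1.5]: (0.0+78.5)/2 × 1.5 = 58.875
  [1.5→5.5]: (78.5+37.6)/2 × 4 = 232.2
  [5.5→6.5]: (37.6+28.7)/2 × 1 = 33.15
  [6.5→9.5]: (28.7+12.4)/2 × 3 = 61.65
  Sum = 385.875 µg/L·h
Extrapolated tail: C_last / k_e = 12.4 / 0.281 = 44.128
AUC_0→∞ = 385.875 + 44.128 = 430.003 µg/L·h

AUC = 430 µg/L·h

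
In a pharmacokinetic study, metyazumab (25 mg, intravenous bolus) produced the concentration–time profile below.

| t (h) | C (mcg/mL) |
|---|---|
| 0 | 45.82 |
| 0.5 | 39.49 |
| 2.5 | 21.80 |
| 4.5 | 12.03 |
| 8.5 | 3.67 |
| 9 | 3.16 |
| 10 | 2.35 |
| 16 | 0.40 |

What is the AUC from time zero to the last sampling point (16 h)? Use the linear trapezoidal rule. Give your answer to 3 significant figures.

Trapezoidal AUC_0→16:
  [0→0.5]: (45.82+39.49)/2 × 0.5 = 21.3275
  [0.5→2.5]: (39.49+21.80)/2 × 2 = 61.29
  [2.5→4.5]: (21.80+12.03)/2 × 2 = 33.83
  [4.5→8.5]: (12.03+3.67)/2 × 4 = 31.4
  [8.5→9]: (3.67+3.16)/2 × 0.5 = 1.7075
  [9→10]: (3.16+2.35)/2 × 1 = 2.755
  [10→16]: (2.35+0.40)/2 × 6 = 8.25
  Sum = 160.56 mcg/mL·h

AUC = 161 mcg/mL·h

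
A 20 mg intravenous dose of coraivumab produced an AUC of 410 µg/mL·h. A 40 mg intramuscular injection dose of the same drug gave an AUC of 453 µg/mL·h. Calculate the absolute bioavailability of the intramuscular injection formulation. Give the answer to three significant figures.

F = (AUC_ev / D_ev) / (AUC_iv / D_iv)
  = (453/40) / (410/20)
  = 11.325 / 20.5 = 0.5524

F = 0.552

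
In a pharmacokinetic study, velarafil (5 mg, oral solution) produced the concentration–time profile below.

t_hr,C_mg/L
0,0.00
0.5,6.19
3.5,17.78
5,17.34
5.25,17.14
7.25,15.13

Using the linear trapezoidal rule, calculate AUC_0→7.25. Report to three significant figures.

Trapezoidal AUC_0→7.25:
  [0→0.5]: (0.00+6.19)/2 × 0.5 = 1.5475
  [0.5→3.5]: (6.19+17.78)/2 × 3 = 35.955
  [3.5→5]: (17.78+17.34)/2 × 1.5 = 26.34
  [5→5.25]: (17.34+17.14)/2 × 0.25 = 4.31
  [5.25→7.25]: (17.14+15.13)/2 × 2 = 32.27
  Sum = 100.4225 mg/L·hr

AUC = 100 mg/L·hr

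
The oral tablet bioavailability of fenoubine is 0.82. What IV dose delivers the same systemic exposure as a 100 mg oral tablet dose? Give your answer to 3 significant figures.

D_iv = 82.0 mg

Systemic exposure from an extravascular dose = F × D_ev, so the equivalent IV dose is F × D_ev.
D_iv = F × D_ev = 0.82 × 100 = 82 mg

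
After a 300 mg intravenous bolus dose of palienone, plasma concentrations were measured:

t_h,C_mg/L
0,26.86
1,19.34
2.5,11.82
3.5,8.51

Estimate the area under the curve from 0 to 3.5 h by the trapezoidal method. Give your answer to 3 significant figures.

AUC = 56.6 mg/L·h

Trapezoidal AUC_0→3.5:
  [0→1]: (26.86+19.34)/2 × 1 = 23.1
  [1→2.5]: (19.34+11.82)/2 × 1.5 = 23.37
  [2.5→3.5]: (11.82+8.51)/2 × 1 = 10.165
  Sum = 56.635 mg/L·h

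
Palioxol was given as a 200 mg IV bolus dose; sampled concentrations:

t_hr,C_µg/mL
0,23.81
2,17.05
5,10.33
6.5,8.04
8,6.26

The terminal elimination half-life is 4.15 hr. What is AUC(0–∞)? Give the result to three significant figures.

AUC = 144 µg/mL·hr

Trapezoidal AUC_0→8:
  [0→2]: (23.81+17.05)/2 × 2 = 40.86
  [2→5]: (17.05+10.33)/2 × 3 = 41.07
  [5→6.5]: (10.33+8.04)/2 × 1.5 = 13.7775
  [6.5→8]: (8.04+6.26)/2 × 1.5 = 10.725
  Sum = 106.4325 µg/mL·hr
k_e = ln2 / t½ = 0.693147 / 4.15 = 0.1670 hr^-1
Extrapolated tail: C_last / k_e = 6.26 / 0.167 = 37.485
AUC_0→∞ = 106.4325 + 37.485 = 143.9175 µg/mL·hr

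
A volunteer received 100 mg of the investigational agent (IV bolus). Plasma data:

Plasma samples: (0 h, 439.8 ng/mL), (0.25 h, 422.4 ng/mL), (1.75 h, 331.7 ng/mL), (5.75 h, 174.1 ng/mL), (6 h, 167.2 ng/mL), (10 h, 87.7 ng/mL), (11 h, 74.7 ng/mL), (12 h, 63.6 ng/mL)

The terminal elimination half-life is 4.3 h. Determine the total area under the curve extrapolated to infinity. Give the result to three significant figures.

AUC = 2780 ng/mL·h

Trapezoidal AUC_0→12:
  [0→0.25]: (439.8+422.4)/2 × 0.25 = 107.775
  [0.25→1.75]: (422.4+331.7)/2 × 1.5 = 565.575
  [1.75→5.75]: (331.7+174.1)/2 × 4 = 1011.6
  [5.75→6]: (174.1+167.2)/2 × 0.25 = 42.6625
  [6→10]: (167.2+87.7)/2 × 4 = 509.8
  [10→11]: (87.7+74.7)/2 × 1 = 81.2
  [11→12]: (74.7+63.6)/2 × 1 = 69.15
  Sum = 2387.7625 ng/mL·h
k_e = ln2 / t½ = 0.693147 / 4.3 = 0.1612 h^-1
Extrapolated tail: C_last / k_e = 63.6 / 0.1612 = 394.541
AUC_0→∞ = 2387.7625 + 394.541 = 2782.3035 ng/mL·h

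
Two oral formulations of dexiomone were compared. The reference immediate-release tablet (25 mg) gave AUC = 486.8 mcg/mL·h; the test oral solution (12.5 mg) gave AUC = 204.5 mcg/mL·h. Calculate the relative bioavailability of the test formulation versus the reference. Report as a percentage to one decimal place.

F_rel = 84.0%

F_rel = (AUC_test/D_test) / (AUC_ref/D_ref)
      = (204.5/12.5) / (486.8/25)
      = 16.36 / 19.472 = 0.8402 = 84.02%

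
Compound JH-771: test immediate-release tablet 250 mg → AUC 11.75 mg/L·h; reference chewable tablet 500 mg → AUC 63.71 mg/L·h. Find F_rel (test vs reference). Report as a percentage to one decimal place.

F_rel = 36.9%

F_rel = (AUC_test/D_test) / (AUC_ref/D_ref)
      = (11.75/250) / (63.71/500)
      = 0.047 / 0.12742 = 0.3689 = 36.89%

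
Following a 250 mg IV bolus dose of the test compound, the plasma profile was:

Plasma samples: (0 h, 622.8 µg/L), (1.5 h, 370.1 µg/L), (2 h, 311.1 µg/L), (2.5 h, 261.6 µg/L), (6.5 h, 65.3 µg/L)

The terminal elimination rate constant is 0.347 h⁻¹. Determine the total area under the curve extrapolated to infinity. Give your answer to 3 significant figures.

Trapezoidal AUC_0→6.5:
  [0→1.5]: (622.8+370.1)/2 × 1.5 = 744.675
  [1.5→2]: (370.1+311.1)/2 × 0.5 = 170.3
  [2→2.5]: (311.1+261.6)/2 × 0.5 = 143.175
  [2.5→6.5]: (261.6+65.3)/2 × 4 = 653.8
  Sum = 1711.95 µg/L·h
Extrapolated tail: C_last / k_e = 65.3 / 0.347 = 188.184
AUC_0→∞ = 1711.95 + 188.184 = 1900.134 µg/L·h

AUC = 1900 µg/L·h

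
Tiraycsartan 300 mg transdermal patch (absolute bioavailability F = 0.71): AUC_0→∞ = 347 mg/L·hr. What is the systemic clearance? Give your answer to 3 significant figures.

CL = 0.614 L/hr

CL = F × Dose / AUC_0→∞
   = 0.71 × 300 / 347 = 0.613833 L/hr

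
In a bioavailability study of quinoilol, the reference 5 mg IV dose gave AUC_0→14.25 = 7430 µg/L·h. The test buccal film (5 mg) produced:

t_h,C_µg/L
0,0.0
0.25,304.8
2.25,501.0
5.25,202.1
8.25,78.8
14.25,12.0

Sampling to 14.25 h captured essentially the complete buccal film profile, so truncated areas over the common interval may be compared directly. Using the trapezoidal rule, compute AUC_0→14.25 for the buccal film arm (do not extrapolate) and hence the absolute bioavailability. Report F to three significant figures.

Trapezoidal AUC_0→14.25 (buccal film):
  [0→0.25]: (0.0+304.8)/2 × 0.25 = 38.1
  [0.25→2.25]: (304.8+501.0)/2 × 2 = 805.8
  [2.25→5.25]: (501.0+202.1)/2 × 3 = 1054.65
  [5.25→8.25]: (202.1+78.8)/2 × 3 = 421.35
  [8.25→14.25]: (78.8+12.0)/2 × 6 = 272.4
  Sum = 2592.3 µg/L·h
F = (AUC_ev/D_ev)/(AUC_iv/D_iv) = (2592.3/5)/(7430/5) = 518.46/1486 = 0.3489

F = 0.349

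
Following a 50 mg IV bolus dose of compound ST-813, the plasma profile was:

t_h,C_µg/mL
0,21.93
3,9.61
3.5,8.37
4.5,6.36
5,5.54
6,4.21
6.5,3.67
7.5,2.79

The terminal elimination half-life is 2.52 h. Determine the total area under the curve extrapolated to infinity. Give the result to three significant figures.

AUC = 82.4 µg/mL·h

Trapezoidal AUC_0→7.5:
  [0→3]: (21.93+9.61)/2 × 3 = 47.31
  [3→3.5]: (9.61+8.37)/2 × 0.5 = 4.495
  [3.5→4.5]: (8.37+6.36)/2 × 1 = 7.365
  [4.5→5]: (6.36+5.54)/2 × 0.5 = 2.975
  [5→6]: (5.54+4.21)/2 × 1 = 4.875
  [6→6.5]: (4.21+3.67)/2 × 0.5 = 1.97
  [6.5→7.5]: (3.67+2.79)/2 × 1 = 3.23
  Sum = 72.22 µg/mL·h
k_e = ln2 / t½ = 0.693147 / 2.52 = 0.2751 h^-1
Extrapolated tail: C_last / k_e = 2.79 / 0.2751 = 10.142
AUC_0→∞ = 72.22 + 10.142 = 82.362 µg/mL·h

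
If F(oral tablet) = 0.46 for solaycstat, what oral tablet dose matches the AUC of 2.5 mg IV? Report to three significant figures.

D_oral = 5.43 mg

For equal systemic exposure: F × D_ev = D_iv
D_ev = D_iv / F = 2.5 / 0.46 = 5.43478 mg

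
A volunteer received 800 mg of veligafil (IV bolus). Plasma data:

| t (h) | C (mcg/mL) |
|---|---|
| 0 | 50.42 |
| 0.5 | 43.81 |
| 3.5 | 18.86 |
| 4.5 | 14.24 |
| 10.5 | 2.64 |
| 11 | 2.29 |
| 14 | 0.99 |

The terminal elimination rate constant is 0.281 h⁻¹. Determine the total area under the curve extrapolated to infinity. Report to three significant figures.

Trapezoidal AUC_0→14:
  [0→0.5]: (50.42+43.81)/2 × 0.5 = 23.5575
  [0.5→3.5]: (43.81+18.86)/2 × 3 = 94.005
  [3.5→4.5]: (18.86+14.24)/2 × 1 = 16.55
  [4.5→10.5]: (14.24+2.64)/2 × 6 = 50.64
  [10.5→11]: (2.64+2.29)/2 × 0.5 = 1.2325
  [11→14]: (2.29+0.99)/2 × 3 = 4.92
  Sum = 190.905 mcg/mL·h
Extrapolated tail: C_last / k_e = 0.99 / 0.281 = 3.523
AUC_0→∞ = 190.905 + 3.523 = 194.428 mcg/mL·h

AUC = 194 mcg/mL·h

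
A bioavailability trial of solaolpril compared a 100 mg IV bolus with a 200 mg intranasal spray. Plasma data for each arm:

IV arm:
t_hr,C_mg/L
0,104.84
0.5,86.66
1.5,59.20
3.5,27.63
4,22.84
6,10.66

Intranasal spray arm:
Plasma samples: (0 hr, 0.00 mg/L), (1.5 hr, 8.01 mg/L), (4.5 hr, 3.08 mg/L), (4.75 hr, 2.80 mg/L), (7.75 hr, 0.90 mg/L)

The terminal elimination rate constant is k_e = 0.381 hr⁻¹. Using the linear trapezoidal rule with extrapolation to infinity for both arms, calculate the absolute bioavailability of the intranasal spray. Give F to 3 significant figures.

F = 0.0555

Trapezoidal AUC_0→6 (IV):
  [0→0.5]: (104.84+86.66)/2 × 0.5 = 47.875
  [0.5→1.5]: (86.66+59.20)/2 × 1 = 72.93
  [1.5→3.5]: (59.20+27.63)/2 × 2 = 86.83
  [3.5→4]: (27.63+22.84)/2 × 0.5 = 12.6175
  [4→6]: (22.84+10.66)/2 × 2 = 33.5
  Sum = 253.7525 mg/L·hr
IV tail: 10.66/0.381 = 27.979; AUC_iv,0→∞ = 253.7525 + 27.979 = 281.7315 mg/L·hr
Trapezoidal AUC_0→7.75 (intranasal spray):
  [0→1.5]: (0.00+8.01)/2 × 1.5 = 6.0075
  [1.5→4.5]: (8.01+3.08)/2 × 3 = 16.635
  [4.5→4.75]: (3.08+2.80)/2 × 0.25 = 0.735
  [4.75→7.75]: (2.80+0.90)/2 × 3 = 5.55
  Sum = 28.9275 mg/L·hr
intranasal spray tail: 0.90/0.381 = 2.362; AUC_ev,0→∞ = 28.9275 + 2.362 = 31.2895 mg/L·hr
F = (AUC_ev/D_ev)/(AUC_iv/D_iv) = (31.2895/200)/(281.7315/100) = 0.1564475/2.817315 = 0.0555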